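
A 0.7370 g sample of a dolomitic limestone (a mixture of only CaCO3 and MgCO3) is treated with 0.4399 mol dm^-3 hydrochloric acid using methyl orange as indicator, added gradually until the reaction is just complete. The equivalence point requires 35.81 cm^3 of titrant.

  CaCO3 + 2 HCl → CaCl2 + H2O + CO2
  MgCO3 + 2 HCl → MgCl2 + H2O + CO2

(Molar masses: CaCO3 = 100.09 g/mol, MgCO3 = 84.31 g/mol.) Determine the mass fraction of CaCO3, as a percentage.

62.77 %

n(HCl) = 0.03581 × 0.4399 = 0.01575 mol
Let x = n(CaCO3), y = n(MgCO3).
Titrant: 2x + 2y = 0.01575;  mass: 100.09x + 84.31y = 0.7370
Solving, x = 4.622 × 10^-3 mol, y = 3.254 × 10^-3 mol
mass of CaCO3 = 4.622 × 10^-3 × 100.09 = 0.4626 g
% CaCO3 = 0.4626 / 0.7370 × 100 = 62.77 %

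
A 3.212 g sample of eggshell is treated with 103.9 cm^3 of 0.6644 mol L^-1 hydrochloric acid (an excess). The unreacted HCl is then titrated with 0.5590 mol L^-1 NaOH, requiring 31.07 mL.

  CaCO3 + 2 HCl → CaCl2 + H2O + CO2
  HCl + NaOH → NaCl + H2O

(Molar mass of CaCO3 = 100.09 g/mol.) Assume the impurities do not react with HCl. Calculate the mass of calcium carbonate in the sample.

n(HCl) added = 0.1039 × 0.6644 = 0.06903 mol
n(NaOH) used in back-titration = 0.03107 × 0.5590 = 0.01737 mol
n(HCl) left over = 0.01737 mol (1:1 ratio)
n(HCl) consumed by analyte = 0.06903 − 0.01737 = 0.05166 mol
From the 1:2 ratio, n(CaCO3) = 1/2 × 0.05166 = 0.02583 mol
mass of CaCO3 = 0.02583 × 100.09 = 2.585 g

2.585 g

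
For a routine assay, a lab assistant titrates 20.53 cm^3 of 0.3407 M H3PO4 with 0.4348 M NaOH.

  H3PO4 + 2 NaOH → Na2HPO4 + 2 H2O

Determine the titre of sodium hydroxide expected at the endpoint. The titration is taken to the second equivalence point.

n(H3PO4) = 0.02053 L × 0.3407 mol/L = 6.995 × 10^-3 mol
From the 2:1 stoichiometry, n(NaOH) = 2/1 × 6.995 × 10^-3 = 0.01399 mol
V(NaOH) = 0.01399 mol / 0.4348 mol/L = 0.03217 L = 32.17 mL

32.17 mL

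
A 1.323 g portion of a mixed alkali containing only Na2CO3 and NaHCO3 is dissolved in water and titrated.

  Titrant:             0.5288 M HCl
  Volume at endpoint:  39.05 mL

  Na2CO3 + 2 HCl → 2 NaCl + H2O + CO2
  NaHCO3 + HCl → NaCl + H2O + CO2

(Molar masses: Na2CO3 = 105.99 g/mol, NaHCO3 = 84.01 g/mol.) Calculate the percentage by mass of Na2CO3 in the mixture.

53.18 %

n(HCl) = 0.03905 × 0.5288 = 0.02065 mol
Let x = n(Na2CO3), y = n(NaHCO3).
Titrant: 2x + 1y = 0.02065;  mass: 105.99x + 84.01y = 1.323
Solving, x = 6.638 × 10^-3 mol, y = 7.373 × 10^-3 mol
mass of Na2CO3 = 6.638 × 10^-3 × 105.99 = 0.7036 g
% Na2CO3 = 0.7036 / 1.323 × 100 = 53.18 %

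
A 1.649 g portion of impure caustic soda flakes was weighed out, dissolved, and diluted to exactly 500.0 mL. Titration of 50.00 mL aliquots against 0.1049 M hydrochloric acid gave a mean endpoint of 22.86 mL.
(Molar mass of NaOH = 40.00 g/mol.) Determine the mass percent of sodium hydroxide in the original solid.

NaOH + HCl → NaCl + H2O
n(HCl) per titration = 0.02286 × 0.1049 = 2.398 × 10^-3 mol
n(NaOH) in each aliquot = 2.398 × 10^-3 mol (1:1 ratio)
n(NaOH) in the whole flask = 2.398 × 10^-3 × 500.0/50.00 = 0.02398 mol
mass of NaOH = 0.02398 × 40.00 = 0.9592 g
% NaOH = 0.9592 / 1.649 × 100 = 58.17 %

58.17 %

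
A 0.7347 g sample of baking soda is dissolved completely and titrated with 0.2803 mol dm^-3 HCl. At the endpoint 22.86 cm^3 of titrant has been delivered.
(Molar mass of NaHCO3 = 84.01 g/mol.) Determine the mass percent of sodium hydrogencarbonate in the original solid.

73.27 %

NaHCO3 + HCl → NaCl + H2O + CO2
n(HCl) = 0.02286 L × 0.2803 mol/L = 6.408 × 10^-3 mol
n(NaHCO3) = 6.408 × 10^-3 mol (1:1 ratio)
mass of NaHCO3 = 6.408 × 10^-3 × 84.01 g/mol = 0.5383 g
% NaHCO3 = 0.5383 / 0.7347 × 100 = 73.27 %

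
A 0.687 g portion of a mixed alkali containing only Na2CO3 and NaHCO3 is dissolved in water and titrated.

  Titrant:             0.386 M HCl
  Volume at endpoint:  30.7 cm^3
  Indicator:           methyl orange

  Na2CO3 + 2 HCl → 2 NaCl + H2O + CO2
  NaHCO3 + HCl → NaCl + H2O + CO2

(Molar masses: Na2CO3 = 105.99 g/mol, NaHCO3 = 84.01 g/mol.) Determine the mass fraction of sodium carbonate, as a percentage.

76.7 %

n(HCl) = 0.0307 × 0.386 = 0.0119 mol
Let x = n(Na2CO3), y = n(NaHCO3).
Titrant: 2x + 1y = 0.0119;  mass: 105.99x + 84.01y = 0.687
Solving, x = 4.97 × 10^-3 mol, y = 1.90 × 10^-3 mol
mass of Na2CO3 = 4.97 × 10^-3 × 105.99 = 0.527 g
% Na2CO3 = 0.527 / 0.687 × 100 = 76.7 %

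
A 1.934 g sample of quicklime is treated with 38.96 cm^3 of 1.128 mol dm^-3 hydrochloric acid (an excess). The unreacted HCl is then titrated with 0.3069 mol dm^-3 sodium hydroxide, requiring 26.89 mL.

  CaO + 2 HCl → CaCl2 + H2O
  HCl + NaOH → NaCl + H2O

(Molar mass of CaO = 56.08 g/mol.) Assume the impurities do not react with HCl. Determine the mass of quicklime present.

1.001 g

n(HCl) added = 0.03896 × 1.128 = 0.04395 mol
n(NaOH) used in back-titration = 0.02689 × 0.3069 = 8.253 × 10^-3 mol
n(HCl) left over = 8.253 × 10^-3 mol (1:1 ratio)
n(HCl) consumed by analyte = 0.04395 − 8.253 × 10^-3 = 0.03569 mol
From the 1:2 ratio, n(CaO) = 1/2 × 0.03569 = 0.01785 mol
mass of CaO = 0.01785 × 56.08 = 1.001 g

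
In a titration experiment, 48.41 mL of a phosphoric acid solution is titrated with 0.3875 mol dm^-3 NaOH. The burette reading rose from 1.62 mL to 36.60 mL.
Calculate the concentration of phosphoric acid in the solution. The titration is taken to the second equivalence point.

H3PO4 + 2 NaOH → Na2HPO4 + 2 H2O
n(NaOH) = 0.03498 L × 0.3875 mol/L = 0.01355 mol
From the 1:2 mole ratio, n(H3PO4) = 1/2 × 0.01355 = 6.777 × 10^-3 mol
[H3PO4] = 6.777 × 10^-3 mol / 0.04841 L = 0.1400 mol/L

0.1400 mol/L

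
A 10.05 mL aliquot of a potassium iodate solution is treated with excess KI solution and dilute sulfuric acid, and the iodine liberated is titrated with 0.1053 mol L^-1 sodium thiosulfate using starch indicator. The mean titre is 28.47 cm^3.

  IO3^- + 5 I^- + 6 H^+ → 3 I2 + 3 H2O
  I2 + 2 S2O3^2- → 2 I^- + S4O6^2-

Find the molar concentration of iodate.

0.04972 mol/L

n(S2O3^2-) = 0.02847 × 0.1053 = 2.998 × 10^-3 mol
n(I2) = n(S2O3^2-)/2 = 1.499 × 10^-3 mol
From the 1:3 ratio, n(IO3^-) in the aliquot = 1/3 × 1.499 × 10^-3 = 4.996 × 10^-4 mol
[IO3^-] = 4.996 × 10^-4 / 0.01005 = 0.04972 mol/L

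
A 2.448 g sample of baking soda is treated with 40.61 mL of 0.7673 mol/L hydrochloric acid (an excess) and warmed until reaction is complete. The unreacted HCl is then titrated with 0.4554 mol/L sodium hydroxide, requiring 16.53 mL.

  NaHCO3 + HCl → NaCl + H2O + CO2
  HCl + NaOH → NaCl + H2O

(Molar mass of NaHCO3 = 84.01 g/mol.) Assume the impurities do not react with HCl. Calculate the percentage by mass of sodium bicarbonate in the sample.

n(HCl) added = 0.04061 × 0.7673 = 0.03116 mol
n(NaOH) used in back-titration = 0.01653 × 0.4554 = 7.528 × 10^-3 mol
n(HCl) left over = 7.528 × 10^-3 mol (1:1 ratio)
n(HCl) consumed by analyte = 0.03116 − 7.528 × 10^-3 = 0.02363 mol
n(NaHCO3) = 0.02363 mol (1:1 ratio)
mass of NaHCO3 = 0.02363 × 84.01 = 1.985 g
% NaHCO3 = 1.985 / 2.448 × 100 = 81.10 %

81.10 %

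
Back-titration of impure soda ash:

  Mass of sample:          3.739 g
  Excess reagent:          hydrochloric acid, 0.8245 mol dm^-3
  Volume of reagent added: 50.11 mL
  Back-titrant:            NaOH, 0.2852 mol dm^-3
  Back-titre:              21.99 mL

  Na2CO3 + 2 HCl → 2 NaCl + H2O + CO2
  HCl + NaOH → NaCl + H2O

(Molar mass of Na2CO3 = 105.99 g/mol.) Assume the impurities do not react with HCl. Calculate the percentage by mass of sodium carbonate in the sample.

49.67 %

n(HCl) added = 0.05011 × 0.8245 = 0.04132 mol
n(NaOH) used in back-titration = 0.02199 × 0.2852 = 6.272 × 10^-3 mol
n(HCl) left over = 6.272 × 10^-3 mol (1:1 ratio)
n(HCl) consumed by analyte = 0.04132 − 6.272 × 10^-3 = 0.03504 mol
From the 1:2 ratio, n(Na2CO3) = 1/2 × 0.03504 = 0.01752 mol
mass of Na2CO3 = 0.01752 × 105.99 = 1.857 g
% Na2CO3 = 1.857 / 3.739 × 100 = 49.67 %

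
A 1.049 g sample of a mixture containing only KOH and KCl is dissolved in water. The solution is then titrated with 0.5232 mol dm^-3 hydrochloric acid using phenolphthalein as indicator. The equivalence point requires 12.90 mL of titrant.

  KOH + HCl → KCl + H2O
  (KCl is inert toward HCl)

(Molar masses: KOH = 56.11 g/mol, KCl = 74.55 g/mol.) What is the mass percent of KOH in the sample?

n(HCl) = 0.01290 × 0.5232 = 6.749 × 10^-3 mol
Let x = n(KOH), y = n(KCl).
Titrant: 1x = 6.749 × 10^-3;  mass: 56.11x + 74.55y = 1.049
Solving, x = 6.749 × 10^-3 mol, y = 8.991 × 10^-3 mol
mass of KOH = 6.749 × 10^-3 × 56.11 = 0.3787 g
% KOH = 0.3787 / 1.049 × 100 = 36.10 %

36.10 %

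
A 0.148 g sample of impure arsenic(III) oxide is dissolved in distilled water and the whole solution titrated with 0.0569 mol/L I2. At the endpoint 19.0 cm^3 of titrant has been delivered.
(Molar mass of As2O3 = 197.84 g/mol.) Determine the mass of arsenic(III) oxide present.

0.107 g

As2O3 + 2 I2 + 2 H2O → As2O5 + 4 HI
n(I2) = 0.0190 L × 0.0569 mol/L = 1.08 × 10^-3 mol
From the 1:2 ratio, n(As2O3) = 1/2 × 1.08 × 10^-3 = 5.41 × 10^-4 mol
mass of As2O3 = 5.41 × 10^-4 × 197.84 g/mol = 0.107 g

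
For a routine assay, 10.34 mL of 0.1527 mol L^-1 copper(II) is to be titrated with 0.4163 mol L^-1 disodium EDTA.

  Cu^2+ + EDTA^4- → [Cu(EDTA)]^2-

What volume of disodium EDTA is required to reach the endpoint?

n(Cu2+) = 0.01034 L × 0.1527 mol/L = 1.579 × 10^-3 mol
n(EDTA) = 1.579 × 10^-3 mol (1:1 stoichiometry)
V(EDTA) = 1.579 × 10^-3 mol / 0.4163 mol/L = 0.003793 L = 3.793 mL

3.793 mL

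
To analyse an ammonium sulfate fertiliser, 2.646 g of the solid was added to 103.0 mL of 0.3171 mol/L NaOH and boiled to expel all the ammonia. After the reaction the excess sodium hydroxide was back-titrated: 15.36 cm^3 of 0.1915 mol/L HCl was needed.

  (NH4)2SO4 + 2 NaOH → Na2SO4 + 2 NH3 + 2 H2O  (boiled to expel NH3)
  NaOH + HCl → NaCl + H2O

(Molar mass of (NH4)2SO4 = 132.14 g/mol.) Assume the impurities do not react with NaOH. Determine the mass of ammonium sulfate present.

n(NaOH) added = 0.1030 × 0.3171 = 0.03266 mol
n(HCl) used in back-titration = 0.01536 × 0.1915 = 2.941 × 10^-3 mol
n(NaOH) left over = 2.941 × 10^-3 mol (1:1 ratio)
n(NaOH) consumed by analyte = 0.03266 − 2.941 × 10^-3 = 0.02972 mol
From the 1:2 ratio, n((NH4)2SO4) = 1/2 × 0.02972 = 0.01486 mol
mass of (NH4)2SO4 = 0.01486 × 132.14 = 1.964 g

1.964 g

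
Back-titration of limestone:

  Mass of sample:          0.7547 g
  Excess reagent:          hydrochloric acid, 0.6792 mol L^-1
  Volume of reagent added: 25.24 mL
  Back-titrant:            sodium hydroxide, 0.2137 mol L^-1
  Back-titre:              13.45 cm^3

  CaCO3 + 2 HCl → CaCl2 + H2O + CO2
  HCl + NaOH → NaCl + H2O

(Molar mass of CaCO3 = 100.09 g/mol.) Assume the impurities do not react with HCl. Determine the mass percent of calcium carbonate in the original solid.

94.62 %

n(HCl) added = 0.02524 × 0.6792 = 0.01714 mol
n(NaOH) used in back-titration = 0.01345 × 0.2137 = 2.874 × 10^-3 mol
n(HCl) left over = 2.874 × 10^-3 mol (1:1 ratio)
n(HCl) consumed by analyte = 0.01714 − 2.874 × 10^-3 = 0.01427 mol
From the 1:2 ratio, n(CaCO3) = 1/2 × 0.01427 = 7.134 × 10^-3 mol
mass of CaCO3 = 7.134 × 10^-3 × 100.09 = 0.7141 g
% CaCO3 = 0.7141 / 0.7547 × 100 = 94.62 %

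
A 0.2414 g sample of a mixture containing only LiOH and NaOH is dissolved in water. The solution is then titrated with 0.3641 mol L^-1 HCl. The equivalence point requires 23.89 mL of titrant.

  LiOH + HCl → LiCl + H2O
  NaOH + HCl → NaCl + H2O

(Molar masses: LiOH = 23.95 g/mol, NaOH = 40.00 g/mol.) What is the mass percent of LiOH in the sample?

65.85 %

n(HCl) = 0.02389 × 0.3641 = 8.698 × 10^-3 mol
Let x = n(LiOH), y = n(NaOH).
Titrant: 1x + 1y = 8.698 × 10^-3;  mass: 23.95x + 40.00y = 0.2414
Solving, x = 6.638 × 10^-3 mol, y = 2.061 × 10^-3 mol
mass of LiOH = 6.638 × 10^-3 × 23.95 = 0.1590 g
% LiOH = 0.1590 / 0.2414 × 100 = 65.85 %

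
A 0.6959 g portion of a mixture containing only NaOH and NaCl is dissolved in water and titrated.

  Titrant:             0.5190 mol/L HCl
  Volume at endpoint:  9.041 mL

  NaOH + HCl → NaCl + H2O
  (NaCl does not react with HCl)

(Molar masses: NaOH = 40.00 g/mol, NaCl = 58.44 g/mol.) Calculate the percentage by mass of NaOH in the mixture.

n(HCl) = 0.009041 × 0.5190 = 4.692 × 10^-3 mol
Let x = n(NaOH), y = n(NaCl).
Titrant: 1x = 4.692 × 10^-3;  mass: 40.00x + 58.44y = 0.6959
Solving, x = 4.692 × 10^-3 mol, y = 8.696 × 10^-3 mol
mass of NaOH = 4.692 × 10^-3 × 40.00 = 0.1877 g
% NaOH = 0.1877 / 0.6959 × 100 = 26.97 %

26.97 %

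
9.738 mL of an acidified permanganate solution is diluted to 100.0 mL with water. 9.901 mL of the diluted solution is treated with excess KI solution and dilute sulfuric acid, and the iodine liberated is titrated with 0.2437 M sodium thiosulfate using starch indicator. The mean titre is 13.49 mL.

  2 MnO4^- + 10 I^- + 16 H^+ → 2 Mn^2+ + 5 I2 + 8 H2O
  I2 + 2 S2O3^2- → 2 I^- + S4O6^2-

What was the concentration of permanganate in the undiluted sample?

n(S2O3^2-) = 0.01349 × 0.2437 = 3.288 × 10^-3 mol
n(I2) = n(S2O3^2-)/2 = 1.644 × 10^-3 mol
From the 2:5 ratio, n(MnO4^-) in the aliquot = 2/5 × 1.644 × 10^-3 = 6.575 × 10^-4 mol
[MnO4^-]_dilute = 6.575 × 10^-4 / 0.009901 = 0.06641 mol/L
[MnO4^-]_original = 0.06641 × 100.0/9.738 = 0.6819 mol/L

0.6819 M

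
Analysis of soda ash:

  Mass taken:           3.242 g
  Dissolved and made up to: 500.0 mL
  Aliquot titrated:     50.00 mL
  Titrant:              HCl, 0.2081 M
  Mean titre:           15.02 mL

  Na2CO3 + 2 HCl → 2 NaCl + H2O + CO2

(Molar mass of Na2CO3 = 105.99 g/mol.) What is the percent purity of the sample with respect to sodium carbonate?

51.09 %

n(HCl) per titration = 0.01502 × 0.2081 = 3.126 × 10^-3 mol
From the 1:2 ratio, n(Na2CO3) in each aliquot = 1/2 × 3.126 × 10^-3 = 1.563 × 10^-3 mol
n(Na2CO3) in the whole flask = 1.563 × 10^-3 × 500.0/50.00 = 0.01563 mol
mass of Na2CO3 = 0.01563 × 105.99 = 1.656 g
% Na2CO3 = 1.656 / 3.242 × 100 = 51.09 %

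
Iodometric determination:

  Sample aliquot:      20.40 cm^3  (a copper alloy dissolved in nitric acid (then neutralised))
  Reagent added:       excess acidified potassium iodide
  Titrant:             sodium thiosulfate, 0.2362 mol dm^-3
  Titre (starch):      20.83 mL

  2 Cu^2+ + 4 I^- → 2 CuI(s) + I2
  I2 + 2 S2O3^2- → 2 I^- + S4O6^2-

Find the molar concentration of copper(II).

0.2412 mol/L

n(S2O3^2-) = 0.02083 × 0.2362 = 4.920 × 10^-3 mol
n(I2) = n(S2O3^2-)/2 = 2.460 × 10^-3 mol
From the 2:1 ratio, n(Cu2+) in the aliquot = 2/1 × 2.460 × 10^-3 = 4.920 × 10^-3 mol
[Cu2+] = 4.920 × 10^-3 / 0.02040 = 0.2412 mol/L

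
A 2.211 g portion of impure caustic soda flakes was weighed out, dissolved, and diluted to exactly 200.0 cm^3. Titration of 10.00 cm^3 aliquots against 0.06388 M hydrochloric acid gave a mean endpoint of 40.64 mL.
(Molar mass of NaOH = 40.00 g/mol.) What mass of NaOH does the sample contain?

NaOH + HCl → NaCl + H2O
n(HCl) per titration = 0.04064 × 0.06388 = 2.596 × 10^-3 mol
n(NaOH) in each aliquot = 2.596 × 10^-3 mol (1:1 ratio)
n(NaOH) in the whole flask = 2.596 × 10^-3 × 200.0/10.00 = 0.05192 mol
mass of NaOH = 0.05192 × 40.00 = 2.077 g

2.077 g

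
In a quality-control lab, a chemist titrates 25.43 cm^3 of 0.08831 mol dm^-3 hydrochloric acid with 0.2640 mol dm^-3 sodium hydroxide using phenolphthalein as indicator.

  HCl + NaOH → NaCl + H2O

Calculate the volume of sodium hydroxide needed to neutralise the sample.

n(HCl) = 0.02543 L × 0.08831 mol/L = 2.246 × 10^-3 mol
n(NaOH) = 2.246 × 10^-3 mol (1:1 stoichiometry)
V(NaOH) = 2.246 × 10^-3 mol / 0.2640 mol/L = 0.008507 L = 8.507 mL

8.507 mL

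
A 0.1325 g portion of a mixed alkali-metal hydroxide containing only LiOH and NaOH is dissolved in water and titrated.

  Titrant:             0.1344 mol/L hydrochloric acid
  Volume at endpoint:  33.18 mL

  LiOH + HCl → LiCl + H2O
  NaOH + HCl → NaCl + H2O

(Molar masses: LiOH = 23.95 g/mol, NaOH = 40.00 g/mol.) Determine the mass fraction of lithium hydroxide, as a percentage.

51.67 %

n(HCl) = 0.03318 × 0.1344 = 4.459 × 10^-3 mol
Let x = n(LiOH), y = n(NaOH).
Titrant: 1x + 1y = 4.459 × 10^-3;  mass: 23.95x + 40.00y = 0.1325
Solving, x = 2.858 × 10^-3 mol, y = 1.601 × 10^-3 mol
mass of LiOH = 2.858 × 10^-3 × 23.95 = 0.06846 g
% LiOH = 0.06846 / 0.1325 × 100 = 51.67 %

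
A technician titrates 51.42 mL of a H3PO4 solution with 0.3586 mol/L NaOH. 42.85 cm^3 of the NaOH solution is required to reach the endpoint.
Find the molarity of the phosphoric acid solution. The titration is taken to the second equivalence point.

0.1494 mol/L

H3PO4 + 2 NaOH → Na2HPO4 + 2 H2O
n(NaOH) = 0.04285 L × 0.3586 mol/L = 0.01537 mol
From the 1:2 mole ratio, n(H3PO4) = 1/2 × 0.01537 = 7.683 × 10^-3 mol
[H3PO4] = 7.683 × 10^-3 mol / 0.05142 L = 0.1494 mol/L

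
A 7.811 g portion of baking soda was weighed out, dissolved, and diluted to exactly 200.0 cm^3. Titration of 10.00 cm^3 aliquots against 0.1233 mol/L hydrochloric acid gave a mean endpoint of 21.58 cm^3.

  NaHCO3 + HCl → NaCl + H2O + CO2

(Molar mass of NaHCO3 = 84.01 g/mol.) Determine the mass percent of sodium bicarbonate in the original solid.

n(HCl) per titration = 0.02158 × 0.1233 = 2.661 × 10^-3 mol
n(NaHCO3) in each aliquot = 2.661 × 10^-3 mol (1:1 ratio)
n(NaHCO3) in the whole flask = 2.661 × 10^-3 × 200.0/10.00 = 0.05322 mol
mass of NaHCO3 = 0.05322 × 84.01 = 4.471 g
% NaHCO3 = 4.471 / 7.811 × 100 = 57.24 %

57.24 %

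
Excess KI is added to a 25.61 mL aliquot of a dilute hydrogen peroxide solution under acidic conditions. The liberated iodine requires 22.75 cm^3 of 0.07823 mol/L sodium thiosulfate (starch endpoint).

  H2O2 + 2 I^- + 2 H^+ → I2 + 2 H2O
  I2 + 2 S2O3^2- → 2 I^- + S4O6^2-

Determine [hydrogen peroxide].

0.03475 mol/L

n(S2O3^2-) = 0.02275 × 0.07823 = 1.780 × 10^-3 mol
n(I2) = n(S2O3^2-)/2 = 8.899 × 10^-4 mol
n(H2O2) in the aliquot = 8.899 × 10^-4 mol (1:1 ratio)
[H2O2] = 8.899 × 10^-4 / 0.02561 = 0.03475 mol/L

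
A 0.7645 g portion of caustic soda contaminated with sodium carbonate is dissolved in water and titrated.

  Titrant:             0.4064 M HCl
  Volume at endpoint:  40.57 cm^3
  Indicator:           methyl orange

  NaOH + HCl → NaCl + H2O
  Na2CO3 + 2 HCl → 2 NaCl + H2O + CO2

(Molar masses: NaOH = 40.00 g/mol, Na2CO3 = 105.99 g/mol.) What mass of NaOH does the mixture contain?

n(HCl) = 0.04057 × 0.4064 = 0.01649 mol
Let x = n(NaOH), y = n(Na2CO3).
Titrant: 1x + 2y = 0.01649;  mass: 40.00x + 105.99y = 0.7645
Solving, x = 8.408 × 10^-3 mol, y = 4.040 × 10^-3 mol
mass of NaOH = 8.408 × 10^-3 × 40.00 = 0.3363 g

0.3363 g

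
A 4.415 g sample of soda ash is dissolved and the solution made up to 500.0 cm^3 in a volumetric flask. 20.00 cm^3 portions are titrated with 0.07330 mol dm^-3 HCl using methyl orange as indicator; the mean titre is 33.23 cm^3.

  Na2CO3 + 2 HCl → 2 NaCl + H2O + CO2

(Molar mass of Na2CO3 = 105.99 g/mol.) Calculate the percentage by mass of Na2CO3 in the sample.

n(HCl) per titration = 0.03323 × 0.07330 = 2.436 × 10^-3 mol
From the 1:2 ratio, n(Na2CO3) in each aliquot = 1/2 × 2.436 × 10^-3 = 1.218 × 10^-3 mol
n(Na2CO3) in the whole flask = 1.218 × 10^-3 × 500.0/20.00 = 0.03045 mol
mass of Na2CO3 = 0.03045 × 105.99 = 3.227 g
% Na2CO3 = 3.227 / 4.415 × 100 = 73.09 %

73.09 %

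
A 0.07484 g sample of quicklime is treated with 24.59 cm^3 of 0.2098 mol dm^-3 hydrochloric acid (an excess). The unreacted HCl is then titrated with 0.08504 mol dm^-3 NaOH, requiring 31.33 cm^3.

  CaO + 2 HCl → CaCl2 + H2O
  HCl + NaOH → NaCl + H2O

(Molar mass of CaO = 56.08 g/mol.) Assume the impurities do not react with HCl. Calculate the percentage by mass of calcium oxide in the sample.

93.47 %

n(HCl) added = 0.02459 × 0.2098 = 5.159 × 10^-3 mol
n(NaOH) used in back-titration = 0.03133 × 0.08504 = 2.664 × 10^-3 mol
n(HCl) left over = 2.664 × 10^-3 mol (1:1 ratio)
n(HCl) consumed by analyte = 5.159 × 10^-3 − 2.664 × 10^-3 = 2.495 × 10^-3 mol
From the 1:2 ratio, n(CaO) = 1/2 × 2.495 × 10^-3 = 1.247 × 10^-3 mol
mass of CaO = 1.247 × 10^-3 × 56.08 = 0.06995 g
% CaO = 0.06995 / 0.07484 × 100 = 93.47 %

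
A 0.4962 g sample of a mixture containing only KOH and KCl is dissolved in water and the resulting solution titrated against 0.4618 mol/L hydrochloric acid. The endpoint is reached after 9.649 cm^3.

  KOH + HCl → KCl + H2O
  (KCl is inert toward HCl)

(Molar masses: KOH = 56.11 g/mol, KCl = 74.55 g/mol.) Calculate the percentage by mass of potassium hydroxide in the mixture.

50.39 %

n(HCl) = 0.009649 × 0.4618 = 4.456 × 10^-3 mol
Let x = n(KOH), y = n(KCl).
Titrant: 1x = 4.456 × 10^-3;  mass: 56.11x + 74.55y = 0.4962
Solving, x = 4.456 × 10^-3 mol, y = 3.302 × 10^-3 mol
mass of KOH = 4.456 × 10^-3 × 56.11 = 0.2500 g
% KOH = 0.2500 / 0.4962 × 100 = 50.39 %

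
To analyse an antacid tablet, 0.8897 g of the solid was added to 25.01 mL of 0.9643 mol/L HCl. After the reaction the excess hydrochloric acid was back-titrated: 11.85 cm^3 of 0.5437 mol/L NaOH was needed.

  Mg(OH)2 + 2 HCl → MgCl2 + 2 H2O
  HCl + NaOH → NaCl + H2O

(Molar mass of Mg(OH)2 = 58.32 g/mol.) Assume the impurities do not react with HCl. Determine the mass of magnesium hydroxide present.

0.5154 g

n(HCl) added = 0.02501 × 0.9643 = 0.02412 mol
n(NaOH) used in back-titration = 0.01185 × 0.5437 = 6.443 × 10^-3 mol
n(HCl) left over = 6.443 × 10^-3 mol (1:1 ratio)
n(HCl) consumed by analyte = 0.02412 − 6.443 × 10^-3 = 0.01767 mol
From the 1:2 ratio, n(Mg(OH)2) = 1/2 × 0.01767 = 8.837 × 10^-3 mol
mass of Mg(OH)2 = 8.837 × 10^-3 × 58.32 = 0.5154 g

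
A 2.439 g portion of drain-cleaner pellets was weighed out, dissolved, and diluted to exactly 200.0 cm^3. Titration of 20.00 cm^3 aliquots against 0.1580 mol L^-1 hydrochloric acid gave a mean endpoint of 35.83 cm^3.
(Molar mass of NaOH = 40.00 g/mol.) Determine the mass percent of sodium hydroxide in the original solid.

NaOH + HCl → NaCl + H2O
n(HCl) per titration = 0.03583 × 0.1580 = 5.661 × 10^-3 mol
n(NaOH) in each aliquot = 5.661 × 10^-3 mol (1:1 ratio)
n(NaOH) in the whole flask = 5.661 × 10^-3 × 200.0/20.00 = 0.05661 mol
mass of NaOH = 0.05661 × 40.00 = 2.264 g
% NaOH = 2.264 / 2.439 × 100 = 92.84 %

92.84 %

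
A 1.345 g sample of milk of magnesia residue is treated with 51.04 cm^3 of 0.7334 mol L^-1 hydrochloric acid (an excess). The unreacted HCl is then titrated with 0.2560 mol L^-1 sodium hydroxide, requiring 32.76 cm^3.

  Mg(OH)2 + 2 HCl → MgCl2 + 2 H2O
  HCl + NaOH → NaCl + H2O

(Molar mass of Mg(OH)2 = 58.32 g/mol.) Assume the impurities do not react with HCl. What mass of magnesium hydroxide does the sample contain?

0.8470 g

n(HCl) added = 0.05104 × 0.7334 = 0.03743 mol
n(NaOH) used in back-titration = 0.03276 × 0.2560 = 8.387 × 10^-3 mol
n(HCl) left over = 8.387 × 10^-3 mol (1:1 ratio)
n(HCl) consumed by analyte = 0.03743 − 8.387 × 10^-3 = 0.02905 mol
From the 1:2 ratio, n(Mg(OH)2) = 1/2 × 0.02905 = 0.01452 mol
mass of Mg(OH)2 = 0.01452 × 58.32 = 0.8470 g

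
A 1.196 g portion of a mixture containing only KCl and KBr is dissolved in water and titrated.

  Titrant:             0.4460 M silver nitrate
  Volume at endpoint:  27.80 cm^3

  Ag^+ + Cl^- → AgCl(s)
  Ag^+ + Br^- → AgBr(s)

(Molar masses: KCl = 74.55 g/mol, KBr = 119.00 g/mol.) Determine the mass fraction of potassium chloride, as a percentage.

n(AgNO3) = 0.02780 × 0.4460 = 0.01240 mol
Let x = n(KCl), y = n(KBr).
Titrant: 1x + 1y = 0.01240;  mass: 74.55x + 119.00y = 1.196
Solving, x = 6.287 × 10^-3 mol, y = 6.112 × 10^-3 mol
mass of KCl = 6.287 × 10^-3 × 74.55 = 0.4687 g
% KCl = 0.4687 / 1.196 × 100 = 39.19 %

39.19 %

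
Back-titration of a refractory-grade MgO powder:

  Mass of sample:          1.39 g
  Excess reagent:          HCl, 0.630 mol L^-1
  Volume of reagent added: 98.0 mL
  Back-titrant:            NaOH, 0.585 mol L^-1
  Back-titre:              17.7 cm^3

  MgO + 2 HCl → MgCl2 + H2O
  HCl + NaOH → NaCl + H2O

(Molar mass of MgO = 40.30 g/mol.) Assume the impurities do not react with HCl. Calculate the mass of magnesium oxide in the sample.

n(HCl) added = 0.0980 × 0.630 = 0.0617 mol
n(NaOH) used in back-titration = 0.0177 × 0.585 = 0.0104 mol
n(HCl) left over = 0.0104 mol (1:1 ratio)
n(HCl) consumed by analyte = 0.0617 − 0.0104 = 0.0514 mol
From the 1:2 ratio, n(MgO) = 1/2 × 0.0514 = 0.0257 mol
mass of MgO = 0.0257 × 40.30 = 1.04 g

1.04 g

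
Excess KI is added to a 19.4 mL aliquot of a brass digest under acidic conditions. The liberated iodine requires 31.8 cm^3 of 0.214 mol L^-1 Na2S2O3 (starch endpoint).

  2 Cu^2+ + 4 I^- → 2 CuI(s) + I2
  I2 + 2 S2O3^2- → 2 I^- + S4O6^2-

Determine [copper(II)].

n(S2O3^2-) = 0.0318 × 0.214 = 6.81 × 10^-3 mol
n(I2) = n(S2O3^2-)/2 = 3.40 × 10^-3 mol
From the 2:1 ratio, n(Cu2+) in the aliquot = 2/1 × 3.40 × 10^-3 = 6.81 × 10^-3 mol
[Cu2+] = 6.81 × 10^-3 / 0.0194 = 0.351 mol/L

0.351 mol/L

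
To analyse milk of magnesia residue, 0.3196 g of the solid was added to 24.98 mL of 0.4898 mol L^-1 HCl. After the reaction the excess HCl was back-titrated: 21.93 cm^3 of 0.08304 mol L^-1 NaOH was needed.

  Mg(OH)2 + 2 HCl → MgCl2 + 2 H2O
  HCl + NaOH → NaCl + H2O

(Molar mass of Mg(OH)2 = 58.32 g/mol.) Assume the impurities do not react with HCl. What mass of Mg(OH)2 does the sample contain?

n(HCl) added = 0.02498 × 0.4898 = 0.01224 mol
n(NaOH) used in back-titration = 0.02193 × 0.08304 = 1.821 × 10^-3 mol
n(HCl) left over = 1.821 × 10^-3 mol (1:1 ratio)
n(HCl) consumed by analyte = 0.01224 − 1.821 × 10^-3 = 0.01041 mol
From the 1:2 ratio, n(Mg(OH)2) = 1/2 × 0.01041 = 5.207 × 10^-3 mol
mass of Mg(OH)2 = 5.207 × 10^-3 × 58.32 = 0.3037 g

0.3037 g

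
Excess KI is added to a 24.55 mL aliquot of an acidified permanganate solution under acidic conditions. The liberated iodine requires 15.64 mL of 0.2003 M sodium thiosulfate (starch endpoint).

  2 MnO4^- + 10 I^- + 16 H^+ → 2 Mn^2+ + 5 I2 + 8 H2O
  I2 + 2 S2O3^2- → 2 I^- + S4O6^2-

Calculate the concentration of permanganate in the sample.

0.02552 M

n(S2O3^2-) = 0.01564 × 0.2003 = 3.133 × 10^-3 mol
n(I2) = n(S2O3^2-)/2 = 1.566 × 10^-3 mol
From the 2:5 ratio, n(MnO4^-) in the aliquot = 2/5 × 1.566 × 10^-3 = 6.265 × 10^-4 mol
[MnO4^-] = 6.265 × 10^-4 / 0.02455 = 0.02552 mol/L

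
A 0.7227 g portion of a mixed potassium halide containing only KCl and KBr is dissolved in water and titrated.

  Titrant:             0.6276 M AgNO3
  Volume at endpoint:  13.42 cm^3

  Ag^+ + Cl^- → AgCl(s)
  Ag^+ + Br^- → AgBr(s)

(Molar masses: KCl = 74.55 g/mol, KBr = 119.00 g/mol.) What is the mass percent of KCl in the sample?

64.88 %

n(AgNO3) = 0.01342 × 0.6276 = 8.422 × 10^-3 mol
Let x = n(KCl), y = n(KBr).
Titrant: 1x + 1y = 8.422 × 10^-3;  mass: 74.55x + 119.00y = 0.7227
Solving, x = 6.289 × 10^-3 mol, y = 2.133 × 10^-3 mol
mass of KCl = 6.289 × 10^-3 × 74.55 = 0.4689 g
% KCl = 0.4689 / 0.7227 × 100 = 64.88 %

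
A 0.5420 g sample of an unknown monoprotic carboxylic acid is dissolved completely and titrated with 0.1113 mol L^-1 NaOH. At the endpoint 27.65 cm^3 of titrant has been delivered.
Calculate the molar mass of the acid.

n(NaOH) = 0.02765 L × 0.1113 mol/L = 3.077 × 10^-3 mol
n(HA) = 3.077 × 10^-3 mol (1:1 ratio)
M = m / n = 0.5420 g / 3.077 × 10^-3 mol = 176.1 g/mol

176.1 g/mol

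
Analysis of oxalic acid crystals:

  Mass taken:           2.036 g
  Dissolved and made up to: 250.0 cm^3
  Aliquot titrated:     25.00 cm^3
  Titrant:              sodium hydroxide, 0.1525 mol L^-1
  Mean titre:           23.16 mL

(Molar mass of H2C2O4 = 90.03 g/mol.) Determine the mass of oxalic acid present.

1.590 g

H2C2O4 + 2 NaOH → Na2C2O4 + 2 H2O
n(NaOH) per titration = 0.02316 × 0.1525 = 3.532 × 10^-3 mol
From the 1:2 ratio, n(H2C2O4) in each aliquot = 1/2 × 3.532 × 10^-3 = 1.766 × 10^-3 mol
n(H2C2O4) in the whole flask = 1.766 × 10^-3 × 250.0/25.00 = 0.01766 mol
mass of H2C2O4 = 0.01766 × 90.03 = 1.590 g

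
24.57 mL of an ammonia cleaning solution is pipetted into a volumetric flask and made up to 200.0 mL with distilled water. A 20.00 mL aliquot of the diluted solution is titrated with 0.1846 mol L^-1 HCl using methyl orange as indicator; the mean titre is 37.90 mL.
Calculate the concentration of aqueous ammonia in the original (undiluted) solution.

NH3 + HCl → NH4Cl
n(HCl) = 0.03790 × 0.1846 = 6.996 × 10^-3 mol
n(NH3) in the aliquot = 6.996 × 10^-3 mol (1:1 ratio)
[NH3]_dilute = 6.996 × 10^-3 / 0.02000 = 0.3498 mol/L
Dilution factor = 200.0 / 24.57 = 8.140
[NH3]_stock = 0.3498 × 8.140 = 2.848 mol/L

2.848 mol/L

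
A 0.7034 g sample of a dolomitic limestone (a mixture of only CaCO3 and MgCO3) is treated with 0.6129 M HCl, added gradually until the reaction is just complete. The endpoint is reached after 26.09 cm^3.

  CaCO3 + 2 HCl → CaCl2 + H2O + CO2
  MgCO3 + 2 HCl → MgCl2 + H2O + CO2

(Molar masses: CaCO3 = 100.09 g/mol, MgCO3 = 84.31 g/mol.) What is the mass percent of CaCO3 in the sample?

n(HCl) = 0.02609 × 0.6129 = 0.01599 mol
Let x = n(CaCO3), y = n(MgCO3).
Titrant: 2x + 2y = 0.01599;  mass: 100.09x + 84.31y = 0.7034
Solving, x = 1.858 × 10^-3 mol, y = 6.137 × 10^-3 mol
mass of CaCO3 = 1.858 × 10^-3 × 100.09 = 0.1860 g
% CaCO3 = 0.1860 / 0.7034 × 100 = 26.44 %

26.44 %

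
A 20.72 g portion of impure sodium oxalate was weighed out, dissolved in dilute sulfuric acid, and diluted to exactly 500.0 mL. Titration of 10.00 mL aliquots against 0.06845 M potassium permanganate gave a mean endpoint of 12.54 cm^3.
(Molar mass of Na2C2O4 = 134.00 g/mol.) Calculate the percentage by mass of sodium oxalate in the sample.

69.39 %

2 MnO4^- + 5 C2O4^2- + 16 H^+ → 2 Mn^2+ + 10 CO2 + 8 H2O
n(KMnO4) per titration = 0.01254 × 0.06845 = 8.584 × 10^-4 mol
From the 5:2 ratio, n(Na2C2O4) in each aliquot = 5/2 × 8.584 × 10^-4 = 2.146 × 10^-3 mol
n(Na2C2O4) in the whole flask = 2.146 × 10^-3 × 500.0/10.00 = 0.1073 mol
mass of Na2C2O4 = 0.1073 × 134.00 = 14.38 g
% Na2C2O4 = 14.38 / 20.72 × 100 = 69.39 %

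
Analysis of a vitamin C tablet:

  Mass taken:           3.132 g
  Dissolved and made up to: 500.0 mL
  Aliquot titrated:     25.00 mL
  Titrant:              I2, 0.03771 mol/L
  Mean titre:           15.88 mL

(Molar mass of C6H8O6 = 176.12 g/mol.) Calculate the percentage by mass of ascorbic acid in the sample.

67.35 %

C6H8O6 + I2 → C6H6O6 + 2 HI
n(I2) per titration = 0.01588 × 0.03771 = 5.988 × 10^-4 mol
n(C6H8O6) in each aliquot = 5.988 × 10^-4 mol (1:1 ratio)
n(C6H8O6) in the whole flask = 5.988 × 10^-4 × 500.0/25.00 = 0.01198 mol
mass of C6H8O6 = 0.01198 × 176.12 = 2.109 g
% C6H8O6 = 2.109 / 3.132 × 100 = 67.35 %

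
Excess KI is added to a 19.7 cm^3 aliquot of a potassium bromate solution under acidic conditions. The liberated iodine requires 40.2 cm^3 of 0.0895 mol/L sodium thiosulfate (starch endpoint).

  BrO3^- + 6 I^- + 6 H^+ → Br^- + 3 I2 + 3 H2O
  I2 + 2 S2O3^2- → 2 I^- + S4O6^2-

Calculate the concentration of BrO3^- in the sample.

n(S2O3^2-) = 0.0402 × 0.0895 = 3.60 × 10^-3 mol
n(I2) = n(S2O3^2-)/2 = 1.80 × 10^-3 mol
From the 1:3 ratio, n(BrO3^-) in the aliquot = 1/3 × 1.80 × 10^-3 = 6.00 × 10^-4 mol
[BrO3^-] = 6.00 × 10^-4 / 0.0197 = 0.0304 mol/L

0.0304 mol/L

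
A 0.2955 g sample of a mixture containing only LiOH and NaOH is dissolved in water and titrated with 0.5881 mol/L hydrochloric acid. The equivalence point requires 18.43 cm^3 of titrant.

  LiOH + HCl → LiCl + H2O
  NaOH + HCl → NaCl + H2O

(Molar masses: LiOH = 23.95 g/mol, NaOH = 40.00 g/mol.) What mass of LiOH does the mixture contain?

0.2060 g

n(HCl) = 0.01843 × 0.5881 = 0.01084 mol
Let x = n(LiOH), y = n(NaOH).
Titrant: 1x + 1y = 0.01084;  mass: 23.95x + 40.00y = 0.2955
Solving, x = 8.601 × 10^-3 mol, y = 2.238 × 10^-3 mol
mass of LiOH = 8.601 × 10^-3 × 23.95 = 0.2060 g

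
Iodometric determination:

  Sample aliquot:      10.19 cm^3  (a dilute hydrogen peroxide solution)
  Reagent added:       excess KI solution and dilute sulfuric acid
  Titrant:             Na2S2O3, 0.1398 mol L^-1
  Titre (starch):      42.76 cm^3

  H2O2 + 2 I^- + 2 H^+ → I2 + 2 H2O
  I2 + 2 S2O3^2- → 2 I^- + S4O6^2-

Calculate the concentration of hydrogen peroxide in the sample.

0.2933 mol/L

n(S2O3^2-) = 0.04276 × 0.1398 = 5.978 × 10^-3 mol
n(I2) = n(S2O3^2-)/2 = 2.989 × 10^-3 mol
n(H2O2) in the aliquot = 2.989 × 10^-3 mol (1:1 ratio)
[H2O2] = 2.989 × 10^-3 / 0.01019 = 0.2933 mol/L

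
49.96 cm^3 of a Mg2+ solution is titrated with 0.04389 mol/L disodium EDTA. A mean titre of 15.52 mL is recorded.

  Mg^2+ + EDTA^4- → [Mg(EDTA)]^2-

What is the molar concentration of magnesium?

n(EDTA) = 0.01552 L × 0.04389 mol/L = 6.812 × 10^-4 mol
n(Mg2+) = 6.812 × 10^-4 mol (1:1 mole ratio)
[Mg2+] = 6.812 × 10^-4 mol / 0.04996 L = 0.01363 mol/L

0.01363 mol/L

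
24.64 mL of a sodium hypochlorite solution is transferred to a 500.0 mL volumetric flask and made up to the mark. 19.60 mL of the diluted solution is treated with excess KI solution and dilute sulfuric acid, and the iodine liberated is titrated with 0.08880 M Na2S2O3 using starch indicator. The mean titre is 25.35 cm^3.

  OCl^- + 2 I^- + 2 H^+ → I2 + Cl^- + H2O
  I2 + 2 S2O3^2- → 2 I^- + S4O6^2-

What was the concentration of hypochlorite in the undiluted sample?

n(S2O3^2-) = 0.02535 × 0.08880 = 2.251 × 10^-3 mol
n(I2) = n(S2O3^2-)/2 = 1.126 × 10^-3 mol
n(OCl^-) in the aliquot = 1.126 × 10^-3 mol (1:1 ratio)
[OCl^-]_dilute = 1.126 × 10^-3 / 0.01960 = 0.05743 mol/L
[OCl^-]_original = 0.05743 × 500.0/24.64 = 1.165 mol/L

1.165 M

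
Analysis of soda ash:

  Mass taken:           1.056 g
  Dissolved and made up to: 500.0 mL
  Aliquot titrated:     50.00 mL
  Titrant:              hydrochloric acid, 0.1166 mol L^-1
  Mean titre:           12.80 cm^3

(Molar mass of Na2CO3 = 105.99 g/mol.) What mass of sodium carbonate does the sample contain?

Na2CO3 + 2 HCl → 2 NaCl + H2O + CO2
n(HCl) per titration = 0.01280 × 0.1166 = 1.492 × 10^-3 mol
From the 1:2 ratio, n(Na2CO3) in each aliquot = 1/2 × 1.492 × 10^-3 = 7.462 × 10^-4 mol
n(Na2CO3) in the whole flask = 7.462 × 10^-4 × 500.0/50.00 = 7.462 × 10^-3 mol
mass of Na2CO3 = 7.462 × 10^-3 × 105.99 = 0.7909 g

0.7909 g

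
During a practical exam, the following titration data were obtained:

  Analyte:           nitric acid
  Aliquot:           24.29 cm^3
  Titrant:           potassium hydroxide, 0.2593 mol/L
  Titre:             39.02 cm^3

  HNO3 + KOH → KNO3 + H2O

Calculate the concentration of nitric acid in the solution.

n(KOH) = 0.03902 L × 0.2593 mol/L = 0.01012 mol
n(HNO3) = 0.01012 mol (1:1 mole ratio)
[HNO3] = 0.01012 mol / 0.02429 L = 0.4165 mol/L

0.4165 mol/L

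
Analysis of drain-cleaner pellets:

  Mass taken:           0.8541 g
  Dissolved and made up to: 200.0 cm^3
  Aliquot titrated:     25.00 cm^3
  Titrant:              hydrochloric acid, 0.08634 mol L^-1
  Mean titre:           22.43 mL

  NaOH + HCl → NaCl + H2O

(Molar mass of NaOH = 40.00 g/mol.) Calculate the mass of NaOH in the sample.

n(HCl) per titration = 0.02243 × 0.08634 = 1.937 × 10^-3 mol
n(NaOH) in each aliquot = 1.937 × 10^-3 mol (1:1 ratio)
n(NaOH) in the whole flask = 1.937 × 10^-3 × 200.0/25.00 = 0.01549 mol
mass of NaOH = 0.01549 × 40.00 = 0.6197 g

0.6197 g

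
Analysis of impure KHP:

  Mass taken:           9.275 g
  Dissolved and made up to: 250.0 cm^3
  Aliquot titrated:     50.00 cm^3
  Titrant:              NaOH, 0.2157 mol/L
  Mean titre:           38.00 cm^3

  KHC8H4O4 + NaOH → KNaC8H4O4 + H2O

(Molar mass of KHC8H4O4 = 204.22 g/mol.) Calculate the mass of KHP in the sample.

n(NaOH) per titration = 0.03800 × 0.2157 = 8.197 × 10^-3 mol
n(KHC8H4O4) in each aliquot = 8.197 × 10^-3 mol (1:1 ratio)
n(KHC8H4O4) in the whole flask = 8.197 × 10^-3 × 250.0/50.00 = 0.04098 mol
mass of KHC8H4O4 = 0.04098 × 204.22 = 8.370 g

8.370 g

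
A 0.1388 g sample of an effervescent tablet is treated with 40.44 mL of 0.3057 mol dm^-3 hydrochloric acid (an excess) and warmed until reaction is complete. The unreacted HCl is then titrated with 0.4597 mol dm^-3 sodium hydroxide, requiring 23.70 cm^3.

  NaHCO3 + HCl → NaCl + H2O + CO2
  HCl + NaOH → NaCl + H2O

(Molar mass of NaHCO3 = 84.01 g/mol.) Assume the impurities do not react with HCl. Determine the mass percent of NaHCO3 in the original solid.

n(HCl) added = 0.04044 × 0.3057 = 0.01236 mol
n(NaOH) used in back-titration = 0.02370 × 0.4597 = 0.01089 mol
n(HCl) left over = 0.01089 mol (1:1 ratio)
n(HCl) consumed by analyte = 0.01236 − 0.01089 = 1.468 × 10^-3 mol
n(NaHCO3) = 1.468 × 10^-3 mol (1:1 ratio)
mass of NaHCO3 = 1.468 × 10^-3 × 84.01 = 0.1233 g
% NaHCO3 = 0.1233 / 0.1388 × 100 = 88.83 %

88.83 %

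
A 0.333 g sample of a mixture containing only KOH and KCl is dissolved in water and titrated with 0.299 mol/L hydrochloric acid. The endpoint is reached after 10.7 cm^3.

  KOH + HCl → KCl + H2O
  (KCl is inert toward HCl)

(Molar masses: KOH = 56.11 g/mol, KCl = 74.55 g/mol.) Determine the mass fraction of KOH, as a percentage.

53.9 %

n(HCl) = 0.0107 × 0.299 = 3.20 × 10^-3 mol
Let x = n(KOH), y = n(KCl).
Titrant: 1x = 3.20 × 10^-3;  mass: 56.11x + 74.55y = 0.333
Solving, x = 3.20 × 10^-3 mol, y = 2.06 × 10^-3 mol
mass of KOH = 3.20 × 10^-3 × 56.11 = 0.180 g
% KOH = 0.180 / 0.333 × 100 = 53.9 %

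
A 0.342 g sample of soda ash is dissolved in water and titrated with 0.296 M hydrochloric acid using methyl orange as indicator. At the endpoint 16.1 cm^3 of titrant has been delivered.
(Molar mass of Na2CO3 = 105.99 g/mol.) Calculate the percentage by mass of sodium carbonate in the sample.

73.8 %

Na2CO3 + 2 HCl → 2 NaCl + H2O + CO2
n(HCl) = 0.0161 L × 0.296 mol/L = 4.77 × 10^-3 mol
From the 1:2 ratio, n(Na2CO3) = 1/2 × 4.77 × 10^-3 = 2.38 × 10^-3 mol
mass of Na2CO3 = 2.38 × 10^-3 × 105.99 g/mol = 0.253 g
% Na2CO3 = 0.253 / 0.342 × 100 = 73.8 %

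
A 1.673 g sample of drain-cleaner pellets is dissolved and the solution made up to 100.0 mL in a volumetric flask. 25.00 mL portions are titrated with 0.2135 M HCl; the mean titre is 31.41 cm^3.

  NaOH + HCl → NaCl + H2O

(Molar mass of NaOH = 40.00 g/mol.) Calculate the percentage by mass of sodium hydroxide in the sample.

64.13 %

n(HCl) per titration = 0.03141 × 0.2135 = 6.706 × 10^-3 mol
n(NaOH) in each aliquot = 6.706 × 10^-3 mol (1:1 ratio)
n(NaOH) in the whole flask = 6.706 × 10^-3 × 100.0/25.00 = 0.02682 mol
mass of NaOH = 0.02682 × 40.00 = 1.073 g
% NaOH = 1.073 / 1.673 × 100 = 64.13 %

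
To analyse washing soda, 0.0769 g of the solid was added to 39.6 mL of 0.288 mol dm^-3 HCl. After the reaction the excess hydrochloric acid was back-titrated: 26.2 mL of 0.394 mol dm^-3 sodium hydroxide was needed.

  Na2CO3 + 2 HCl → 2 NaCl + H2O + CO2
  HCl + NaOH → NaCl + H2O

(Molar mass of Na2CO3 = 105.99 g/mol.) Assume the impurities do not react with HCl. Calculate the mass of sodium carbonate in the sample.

n(HCl) added = 0.0396 × 0.288 = 0.0114 mol
n(NaOH) used in back-titration = 0.0262 × 0.394 = 0.0103 mol
n(HCl) left over = 0.0103 mol (1:1 ratio)
n(HCl) consumed by analyte = 0.0114 − 0.0103 = 1.08 × 10^-3 mol
From the 1:2 ratio, n(Na2CO3) = 1/2 × 1.08 × 10^-3 = 5.41 × 10^-4 mol
mass of Na2CO3 = 5.41 × 10^-4 × 105.99 = 0.0573 g

0.0573 g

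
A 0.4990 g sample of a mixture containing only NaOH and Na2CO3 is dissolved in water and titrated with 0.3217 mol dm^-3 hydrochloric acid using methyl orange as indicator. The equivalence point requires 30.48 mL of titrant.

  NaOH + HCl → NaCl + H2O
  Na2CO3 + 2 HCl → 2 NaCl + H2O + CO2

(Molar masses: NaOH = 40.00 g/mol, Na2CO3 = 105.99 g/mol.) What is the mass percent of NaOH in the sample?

n(HCl) = 0.03048 × 0.3217 = 9.805 × 10^-3 mol
Let x = n(NaOH), y = n(Na2CO3).
Titrant: 1x + 2y = 9.805 × 10^-3;  mass: 40.00x + 105.99y = 0.4990
Solving, x = 1.588 × 10^-3 mol, y = 4.109 × 10^-3 mol
mass of NaOH = 1.588 × 10^-3 × 40.00 = 0.06353 g
% NaOH = 0.06353 / 0.4990 × 100 = 12.73 %

12.73 %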